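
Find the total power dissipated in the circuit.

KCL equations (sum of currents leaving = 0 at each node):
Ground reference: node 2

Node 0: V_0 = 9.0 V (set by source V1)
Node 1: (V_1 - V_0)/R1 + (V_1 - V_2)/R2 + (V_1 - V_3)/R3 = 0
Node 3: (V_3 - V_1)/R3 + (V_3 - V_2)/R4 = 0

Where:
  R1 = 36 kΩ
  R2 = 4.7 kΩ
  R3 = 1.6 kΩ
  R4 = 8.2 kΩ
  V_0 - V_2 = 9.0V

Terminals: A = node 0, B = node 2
Nodal analysis, taking node 2 as the 0 V reference.
Source V1 fixes V_0 = 9 V.
KCL at each unknown node (sum of currents leaving = 0; resistances in Ω):
  Node 1: (V_1 - 9)/36000 + (V_1 - 0)/4700 + (V_1 - V_3)/1600 = 0
  Node 3: (V_3 - V_1)/1600 + (V_3 - 0)/8200 = 0
Collecting terms (coefficients in siemens):
  0.0008655·V_1 - 0.000625·V_3 = 0.00025
  0.000747·V_3 - 0.000625·V_1 = 0
Determinant D = (0.0008655)(0.000747) - (-0.000625)(-0.000625) = 0.0000002559
V_1 = [(0.00025)(0.000747) - (-0.000625)(0)]/D = 0.7297 V
V_3 = [(0.0008655)(0) - (0.00025)(-0.000625)]/D = 0.6106 V
Power in each resistor, P = (ΔV)²/R:
  P_R1 = (9 - 0.7297)²/36000 = 0.0019 W
  P_R2 = (0.7297 - 0)²/4700 = 0.0001133 W
  P_R3 = (0.7297 - 0.6106)²/1600 = 0.000008872 W
  P_R4 = (0 - 0.6106)²/8200 = 0.00004547 W
P_total = P_R1 + P_R2 + P_R3 + P_R4 = 0.002068 W

Final answer: 0.002068 W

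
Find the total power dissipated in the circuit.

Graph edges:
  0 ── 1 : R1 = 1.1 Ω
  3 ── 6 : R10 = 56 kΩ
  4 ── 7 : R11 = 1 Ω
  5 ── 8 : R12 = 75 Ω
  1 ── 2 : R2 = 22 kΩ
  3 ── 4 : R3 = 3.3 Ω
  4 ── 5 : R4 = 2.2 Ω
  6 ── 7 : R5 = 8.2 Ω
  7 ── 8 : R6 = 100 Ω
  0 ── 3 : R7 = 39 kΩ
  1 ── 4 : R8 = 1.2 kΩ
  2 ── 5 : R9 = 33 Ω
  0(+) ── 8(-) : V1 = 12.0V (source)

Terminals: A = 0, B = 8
Nodal analysis, taking node 8 as the 0 V reference.
Source V1 fixes V_0 = 12 V.
KCL at each unknown node (sum of currents leaving = 0; resistances in Ω):
  Node 1: (V_1 - 12)/1.1 + (V_1 - V_2)/22000 + (V_1 - V_4)/1200 = 0
  Node 2: (V_2 - V_1)/22000 + (V_2 - V_5)/33 = 0
  Node 3: (V_3 - V_4)/3.3 + (V_3 - 12)/39000 + (V_3 - V_6)/56000 = 0
  Node 4: (V_4 - V_3)/3.3 + (V_4 - V_5)/2.2 + (V_4 - V_1)/1200 + (V_4 - V_7)/1 = 0
  Node 5: (V_5 - V_4)/2.2 + (V_5 - V_2)/33 + (V_5 - 0)/75 = 0
  Node 6: (V_6 - V_7)/8.2 + (V_6 - V_3)/56000 = 0
  Node 7: (V_7 - V_6)/8.2 + (V_7 - 0)/100 + (V_7 - V_4)/1 = 0
Collecting terms (coefficients in siemens):
  0.91·V_1 - 0.00004545·V_2 - 0.0008333·V_4 = 10.91
  0.03035·V_2 - 0.00004545·V_1 - 0.0303·V_5 = 0
  0.3031·V_3 - 0.303·V_4 - 0.00001786·V_6 = 0.0003077
  1.758·V_4 - 0.0008333·V_1 - 0.303·V_3 - 0.4545·V_5 - 1·V_7 = 0
  0.4982·V_5 - 0.0303·V_2 - 0.4545·V_4 = 0
  0.122·V_6 - 0.00001786·V_3 - 0.122·V_7 = 0
  1.132·V_7 - 1·V_4 - 0.122·V_6 = 0
Solving these 7 simultaneous equations (Gaussian elimination) gives:
  V_1 = 11.99 V, V_2 = 0.4612 V, V_3 = 0.4567 V, V_4 = 0.4558 V
  V_5 = 0.4439 V, V_6 = 0.4512 V, V_7 = 0.4512 V
Power in each resistor, P = (ΔV)²/R:
  P_R1 = (12 - 11.99)²/1.1 = 0.000113 W
  P_R2 = (11.99 - 0.4612)²/22000 = 0.00604 W
  P_R3 = (0.4567 - 0.4558)²/3.3 = 0.0000002889 W
  P_R4 = (0.4558 - 0.4439)²/2.2 = 0.00006402 W
  P_R5 = (0.4512 - 0.4512)²/8.2 = 0.00000000000007875 W
  P_R6 = (0.4512 - 0)²/100 = 0.002036 W
  P_R7 = (12 - 0.4567)²/39000 = 0.003417 W
  P_R8 = (11.99 - 0.4558)²/1200 = 0.1108 W
  P_R9 = (0.4612 - 0.4439)²/33 = 0.00000906 W
  P_R10 = (0.4567 - 0.4512)²/56000 = 0.0000000005378 W
  P_R11 = (0.4558 - 0.4512)²/1 = 0.00002036 W
  P_R12 = (0.4439 - 0)²/75 = 0.002627 W
P_total = P_R1 + P_R2 + P_R3 + P_R4 + P_R5 + P_R6 + P_R7 + P_R8 + P_R9 + P_R10 + P_R11 + P_R12 = 0.1252 W

Final answer: 0.1252 W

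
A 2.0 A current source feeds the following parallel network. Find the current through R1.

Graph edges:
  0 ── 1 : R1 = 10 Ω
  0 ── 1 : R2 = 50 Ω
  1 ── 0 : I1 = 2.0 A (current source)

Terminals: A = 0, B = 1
All resistors sit directly between nodes 0 and 1, so they are in parallel and share one voltage V; the full source current 2 A splits among them.
1/R_par = 1/10 + 1/50 = 0.12 S  =>  R_par = 8.333 Ω
V = I × R_par = 2 × 8.333 = 16.67 V
I_R1 = V/R1 = 16.67/10 = 1.667 A

Final answer: 1.667 A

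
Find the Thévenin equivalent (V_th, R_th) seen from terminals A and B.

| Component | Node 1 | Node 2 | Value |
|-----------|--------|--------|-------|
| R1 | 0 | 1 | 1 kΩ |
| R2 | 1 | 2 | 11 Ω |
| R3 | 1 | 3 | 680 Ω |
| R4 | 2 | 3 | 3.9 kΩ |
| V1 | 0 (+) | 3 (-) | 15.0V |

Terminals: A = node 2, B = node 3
Step 1 — V_th is the open-circuit voltage V_A - V_B (nothing connected across the terminals).
Nodal analysis, taking node 3 as the 0 V reference.
Source V1 fixes V_0 = 15 V.
KCL at each unknown node (sum of currents leaving = 0; resistances in Ω):
  Node 1: (V_1 - 15)/1000 + (V_1 - V_2)/11 + (V_1 - 0)/680 = 0
  Node 2: (V_2 - V_1)/11 + (V_2 - 0)/3900 = 0
Collecting terms (coefficients in siemens):
  0.09338·V_1 - 0.09091·V_2 = 0.015
  0.09117·V_2 - 0.09091·V_1 = 0
Determinant D = (0.09338)(0.09117) - (-0.09091)(-0.09091) = 0.0002485
V_1 = [(0.015)(0.09117) - (-0.09091)(0)]/D = 5.502 V
V_2 = [(0.09338)(0) - (0.015)(-0.09091)]/D = 5.487 V
V_th = V_2 - V_3 = 5.487 - 0 = 5.487 V
Step 2 — R_th: zero the source — replace V1 by a short circuit (node 3 merges into node 0) — and find the resistance seen between A (node 2) and B (node 0).
Reduce the network between node 2 (A) and node 0 (B) by series/parallel combination:
  Rp1 = R1 ‖ R3 (parallel, both between nodes 0 and 1) = 1/(1/1000 + 1/680) = 404.8 Ω
  Rs1 = R2 + Rp1 (series, joined only at node 1) = 11 + 404.8 = 415.8 Ω
  Rp2 = R4 ‖ Rs1 (parallel, both between nodes 0 and 2) = 1/(1/3900 + 1/415.8) = 375.7 Ω
R_th = 375.7 Ω

Final answer: V_th = 5.487 V, R_th = 375.7 Ω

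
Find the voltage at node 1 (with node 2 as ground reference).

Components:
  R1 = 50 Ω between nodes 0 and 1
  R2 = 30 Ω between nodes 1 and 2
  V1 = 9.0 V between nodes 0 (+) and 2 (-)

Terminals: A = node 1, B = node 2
Nodal analysis, taking node 2 as the 0 V reference.
Source V1 fixes V_0 = 9 V.
KCL at each unknown node (sum of currents leaving = 0; resistances in Ω):
  Node 1: (V_1 - 9)/50 + (V_1 - 0)/30 = 0
Collecting terms: 0.05333 × V_1 = 0.18  =>  V_1 = 3.375 V
The requested potential is V_1 = 3.375 V.

Final answer: V_1 = 3.375 V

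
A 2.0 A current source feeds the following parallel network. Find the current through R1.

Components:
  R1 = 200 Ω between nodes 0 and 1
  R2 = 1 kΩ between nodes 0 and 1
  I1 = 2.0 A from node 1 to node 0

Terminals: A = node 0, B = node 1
All resistors sit directly between nodes 0 and 1, so they are in parallel and share one voltage V; the full source current 2 A splits among them.
1/R_par = 1/200 + 1/1000 = 0.006 S  =>  R_par = 166.7 Ω
V = I × R_par = 2 × 166.7 = 333.3 V
I_R1 = V/R1 = 333.3/200 = 1.667 A

Final answer: 1.667 A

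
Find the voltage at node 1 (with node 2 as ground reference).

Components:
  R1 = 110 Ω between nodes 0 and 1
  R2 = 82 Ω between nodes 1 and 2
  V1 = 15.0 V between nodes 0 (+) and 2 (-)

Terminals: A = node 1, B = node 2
Nodal analysis, taking node 2 as the 0 V reference.
Source V1 fixes V_0 = 15 V.
KCL at each unknown node (sum of currents leaving = 0; resistances in Ω):
  Node 1: (V_1 - 15)/110 + (V_1 - 0)/82 = 0
Collecting terms: 0.02129 × V_1 = 0.1364  =>  V_1 = 6.406 V
The requested potential is V_1 = 6.406 V.

Final answer: V_1 = 6.406 V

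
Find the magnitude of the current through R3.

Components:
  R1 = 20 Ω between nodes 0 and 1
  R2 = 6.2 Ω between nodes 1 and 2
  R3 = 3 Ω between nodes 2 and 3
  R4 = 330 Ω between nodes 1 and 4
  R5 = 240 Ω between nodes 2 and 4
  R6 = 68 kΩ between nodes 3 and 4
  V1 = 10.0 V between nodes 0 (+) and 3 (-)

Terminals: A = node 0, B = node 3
Nodal analysis, taking node 3 as the 0 V reference.
Source V1 fixes V_0 = 10 V.
KCL at each unknown node (sum of currents leaving = 0; resistances in Ω):
  Node 1: (V_1 - 10)/20 + (V_1 - V_2)/6.2 + (V_1 - V_4)/330 = 0
  Node 2: (V_2 - V_1)/6.2 + (V_2 - 0)/3 + (V_2 - V_4)/240 = 0
  Node 4: (V_4 - V_1)/330 + (V_4 - V_2)/240 + (V_4 - 0)/68000 = 0
Collecting terms (coefficients in siemens):
  0.2143·V_1 - 0.1613·V_2 - 0.00303·V_4 = 0.5
  0.4988·V_2 - 0.1613·V_1 - 0.004167·V_4 = 0
  0.007212·V_4 - 0.00303·V_1 - 0.004167·V_2 = 0
Solving these 3 simultaneous equations (Gaussian elimination) gives:
  V_1 = 3.135 V, V_2 = 1.03 V, V_4 = 1.912 V
I_R3 = (V_2 - V_3)/R3 = (1.03 - 0)/3 = 0.3432 A
|I_R3| = 0.3432 A

Final answer: |I_R3| = 0.3432 A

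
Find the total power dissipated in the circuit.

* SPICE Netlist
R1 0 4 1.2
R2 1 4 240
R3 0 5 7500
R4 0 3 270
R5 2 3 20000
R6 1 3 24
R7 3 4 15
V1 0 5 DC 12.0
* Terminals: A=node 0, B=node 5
Nodal analysis, taking node 5 as the 0 V reference.
Source V1 fixes V_0 = 12 V.
KCL at each unknown node (sum of currents leaving = 0; resistances in Ω):
  Node 1: (V_1 - V_4)/240 + (V_1 - V_3)/24 = 0
  Node 2: (V_2 - V_3)/20000 = 0
  Node 3: (V_3 - 12)/270 + (V_3 - V_2)/20000 + (V_3 - V_1)/24 + (V_3 - V_4)/15 = 0
  Node 4: (V_4 - 12)/1.2 + (V_4 - V_1)/240 + (V_4 - V_3)/15 = 0
Collecting terms (coefficients in siemens):
  0.04583·V_1 - 0.04167·V_3 - 0.004167·V_4 = 0
  0.00005·V_2 - 0.00005·V_3 = 0
  0.1121·V_3 - 0.04167·V_1 - 0.00005·V_2 - 0.06667·V_4 = 0.04444
  0.9042·V_4 - 0.004167·V_1 - 0.06667·V_3 = 10
Solving these 4 simultaneous equations (Gaussian elimination) gives:
  V_1 = 12 V, V_2 = 12 V, V_3 = 12 V, V_4 = 12 V
Power in each resistor, P = (ΔV)²/R:
  P_R1 = (12 - 12)²/1.2 = 0 W
  P_R2 = (12 - 12)²/240 = 0 W
  P_R3 = (12 - 0)²/7500 = 0.0192 W
  P_R4 = (12 - 12)²/270 = 0 W
  P_R5 = (12 - 12)²/20000 = 0 W
  P_R6 = (12 - 12)²/24 = 0 W
  P_R7 = (12 - 12)²/15 = 0 W
P_total = P_R1 + P_R2 + P_R3 + P_R4 + P_R5 + P_R6 + P_R7 = 0.0192 W

Final answer: 0.0192 W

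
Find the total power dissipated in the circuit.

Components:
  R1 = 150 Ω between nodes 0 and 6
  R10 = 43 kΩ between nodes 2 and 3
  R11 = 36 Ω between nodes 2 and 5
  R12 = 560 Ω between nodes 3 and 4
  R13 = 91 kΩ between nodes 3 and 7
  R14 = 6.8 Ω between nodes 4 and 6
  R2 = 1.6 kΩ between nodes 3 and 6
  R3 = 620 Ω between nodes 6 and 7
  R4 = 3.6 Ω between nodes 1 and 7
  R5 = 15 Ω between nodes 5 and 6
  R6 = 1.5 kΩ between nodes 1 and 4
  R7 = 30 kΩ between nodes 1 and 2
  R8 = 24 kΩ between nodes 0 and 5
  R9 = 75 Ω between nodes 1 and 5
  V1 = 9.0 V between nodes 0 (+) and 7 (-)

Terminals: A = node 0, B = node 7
Nodal analysis, taking node 7 as the 0 V reference.
Source V1 fixes V_0 = 9 V.
KCL at each unknown node (sum of currents leaving = 0; resistances in Ω):
  Node 1: (V_1 - 0)/3.6 + (V_1 - V_4)/1500 + (V_1 - V_2)/30000 + (V_1 - V_5)/75 = 0
  Node 2: (V_2 - V_1)/30000 + (V_2 - V_3)/43000 + (V_2 - V_5)/36 = 0
  Node 3: (V_3 - V_6)/1600 + (V_3 - V_2)/43000 + (V_3 - V_4)/560 + (V_3 - 0)/91000 = 0
  Node 4: (V_4 - V_1)/1500 + (V_4 - V_3)/560 + (V_4 - V_6)/6.8 = 0
  Node 5: (V_5 - V_6)/15 + (V_5 - 9)/24000 + (V_5 - V_1)/75 + (V_5 - V_2)/36 = 0
  Node 6: (V_6 - 9)/150 + (V_6 - V_3)/1600 + (V_6 - 0)/620 + (V_6 - V_5)/15 + (V_6 - V_4)/6.8 = 0
Collecting terms (coefficients in siemens):
  0.2918·V_1 - 0.00003333·V_2 - 0.0006667·V_4 - 0.01333·V_5 = 0
  0.02783·V_2 - 0.00003333·V_1 - 0.00002326·V_3 - 0.02778·V_5 = 0
  0.002445·V_3 - 0.00002326·V_2 - 0.001786·V_4 - 0.000625·V_6 = 0
  0.1495·V_4 - 0.0006667·V_1 - 0.001786·V_3 - 0.1471·V_6 = 0
  0.1078·V_5 - 0.01333·V_1 - 0.02778·V_2 - 0.06667·V_6 = 0.000375
  0.2226·V_6 - 0.000625·V_3 - 0.1471·V_4 - 0.06667·V_5 = 0.06
Solving these 6 simultaneous equations (Gaussian elimination) gives:
  V_1 = 0.1253 V, V_2 = 2.58 V, V_3 = 3.043 V, V_4 = 3.058 V
  V_5 = 2.583 V, V_6 = 3.071 V
Power in each resistor, P = (ΔV)²/R:
  P_R1 = (9 - 3.071)²/150 = 0.2343 W
  P_R2 = (3.043 - 3.071)²/1600 = 0.0000005012 W
  P_R3 = (3.071 - 0)²/620 = 0.01522 W
  P_R4 = (0.1253 - 0)²/3.6 = 0.004361 W
  P_R5 = (2.583 - 3.071)²/15 = 0.01591 W
  P_R6 = (0.1253 - 3.058)²/1500 = 0.005734 W
  P_R7 = (0.1253 - 2.58)²/30000 = 0.0002009 W
  P_R8 = (9 - 2.583)²/24000 = 0.001716 W
  P_R9 = (0.1253 - 2.583)²/75 = 0.08053 W
  P_R10 = (2.58 - 3.043)²/43000 = 0.000004981 W
  P_R11 = (2.58 - 2.583)²/36 = 0.0000001818 W
  P_R12 = (3.043 - 3.058)²/560 = 0.0000003934 W
  P_R13 = (3.043 - 0)²/91000 = 0.0001018 W
  P_R14 = (3.058 - 3.071)²/6.8 = 0.0000267 W
P_total = P_R1 + P_R2 + P_R3 + P_R4 + P_R5 + P_R6 + P_R7 + P_R8 + P_R9 + P_R10 + P_R11 + P_R12 + P_R13 + P_R14 = 0.3581 W

Final answer: 0.3581 W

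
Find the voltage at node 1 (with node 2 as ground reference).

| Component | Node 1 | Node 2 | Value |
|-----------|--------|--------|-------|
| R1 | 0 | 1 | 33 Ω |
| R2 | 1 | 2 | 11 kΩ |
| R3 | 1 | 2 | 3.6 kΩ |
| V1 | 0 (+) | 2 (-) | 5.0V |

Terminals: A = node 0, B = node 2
Nodal analysis, taking node 2 as the 0 V reference.
Source V1 fixes V_0 = 5 V.
KCL at each unknown node (sum of currents leaving = 0; resistances in Ω):
  Node 1: (V_1 - 5)/33 + (V_1 - 0)/11000 + (V_1 - 0)/3600 = 0
Collecting terms: 0.03067 × V_1 = 0.1515  =>  V_1 = 4.94 V
The requested potential is V_1 = 4.94 V.

Final answer: V_1 = 4.94 V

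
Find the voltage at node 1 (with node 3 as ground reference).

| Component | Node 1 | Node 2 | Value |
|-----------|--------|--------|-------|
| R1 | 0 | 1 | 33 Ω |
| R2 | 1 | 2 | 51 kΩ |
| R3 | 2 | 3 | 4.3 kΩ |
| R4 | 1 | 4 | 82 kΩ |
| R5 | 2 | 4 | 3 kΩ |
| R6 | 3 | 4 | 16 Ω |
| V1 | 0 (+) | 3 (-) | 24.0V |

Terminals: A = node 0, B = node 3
Nodal analysis, taking node 3 as the 0 V reference.
Source V1 fixes V_0 = 24 V.
KCL at each unknown node (sum of currents leaving = 0; resistances in Ω):
  Node 1: (V_1 - 24)/33 + (V_1 - V_2)/51000 + (V_1 - V_4)/82000 = 0
  Node 2: (V_2 - V_1)/51000 + (V_2 - 0)/4300 + (V_2 - V_4)/3000 = 0
  Node 4: (V_4 - V_1)/82000 + (V_4 - V_2)/3000 + (V_4 - 0)/16 = 0
Collecting terms (coefficients in siemens):
  0.03033·V_1 - 0.00001961·V_2 - 0.0000122·V_4 = 0.7273
  0.0005855·V_2 - 0.00001961·V_1 - 0.0003333·V_4 = 0
  0.06285·V_4 - 0.0000122·V_1 - 0.0003333·V_2 = 0
Solving these 3 simultaneous equations (Gaussian elimination) gives:
  V_1 = 23.98 V, V_2 = 0.808 V, V_4 = 0.008938 V
The requested potential is V_1 = 23.98 V.

Final answer: V_1 = 23.98 V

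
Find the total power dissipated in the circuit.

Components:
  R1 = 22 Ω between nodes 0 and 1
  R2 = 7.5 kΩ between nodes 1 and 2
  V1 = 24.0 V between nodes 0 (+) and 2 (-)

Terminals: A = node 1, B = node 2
Nodal analysis, taking node 2 as the 0 V reference.
Source V1 fixes V_0 = 24 V.
KCL at each unknown node (sum of currents leaving = 0; resistances in Ω):
  Node 1: (V_1 - 24)/22 + (V_1 - 0)/7500 = 0
Collecting terms: 0.04559 × V_1 = 1.091  =>  V_1 = 23.93 V
Power in each resistor, P = (ΔV)²/R:
  P_R1 = (24 - 23.93)²/22 = 0.000224 W
  P_R2 = (23.93 - 0)²/7500 = 0.07635 W
P_total = P_R1 + P_R2 = 0.07658 W

Final answer: 0.07658 W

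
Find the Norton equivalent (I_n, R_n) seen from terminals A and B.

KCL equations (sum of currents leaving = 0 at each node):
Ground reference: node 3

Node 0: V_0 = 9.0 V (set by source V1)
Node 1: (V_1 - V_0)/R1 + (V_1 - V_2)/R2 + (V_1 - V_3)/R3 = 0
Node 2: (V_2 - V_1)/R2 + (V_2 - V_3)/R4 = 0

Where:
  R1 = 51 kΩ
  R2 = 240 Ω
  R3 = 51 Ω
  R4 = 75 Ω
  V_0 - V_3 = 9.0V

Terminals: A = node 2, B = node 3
Find the Thévenin equivalent first; then I_n = V_th/R_th and R_n = R_th.
Step 1 — V_th is the open-circuit voltage V_A - V_B (nothing connected across the terminals).
Nodal analysis, taking node 3 as the 0 V reference.
Source V1 fixes V_0 = 9 V.
KCL at each unknown node (sum of currents leaving = 0; resistances in Ω):
  Node 1: (V_1 - 9)/51000 + (V_1 - V_2)/240 + (V_1 - 0)/51 = 0
  Node 2: (V_2 - V_1)/240 + (V_2 - 0)/75 = 0
Collecting terms (coefficients in siemens):
  0.02379·V_1 - 0.004167·V_2 = 0.0001765
  0.0175·V_2 - 0.004167·V_1 = 0
Determinant D = (0.02379)(0.0175) - (-0.004167)(-0.004167) = 0.000399
V_1 = [(0.0001765)(0.0175) - (-0.004167)(0)]/D = 0.007739 V
V_2 = [(0.02379)(0) - (0.0001765)(-0.004167)]/D = 0.001843 V
V_th = V_2 - V_3 = 0.001843 - 0 = 0.001843 V
Step 2 — R_th: zero the source — replace V1 by a short circuit (node 3 merges into node 0) — and find the resistance seen between A (node 2) and B (node 0).
Reduce the network between node 2 (A) and node 0 (B) by series/parallel combination:
  Rp1 = R1 ‖ R3 (parallel, both between nodes 0 and 1) = 1/(1/51000 + 1/51) = 50.95 Ω
  Rs1 = R2 + Rp1 (series, joined only at node 1) = 240 + 50.95 = 290.9 Ω
  Rp2 = R4 ‖ Rs1 (parallel, both between nodes 0 and 2) = 1/(1/75 + 1/290.9) = 59.63 Ω
R_th = 59.63 Ω
I_n = V_th/R_th = 0.001843/59.63 = 0.0000309 A, and R_n = R_th = 59.63 Ω

Final answer: I_n = 3.09e-05 A, R_n = 59.63 Ω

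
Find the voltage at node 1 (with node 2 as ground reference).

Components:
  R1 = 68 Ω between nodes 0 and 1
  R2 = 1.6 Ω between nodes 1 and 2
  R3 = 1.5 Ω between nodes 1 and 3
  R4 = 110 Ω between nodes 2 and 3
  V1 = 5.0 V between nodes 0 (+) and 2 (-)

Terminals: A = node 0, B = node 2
Nodal analysis, taking node 2 as the 0 V reference.
Source V1 fixes V_0 = 5 V.
KCL at each unknown node (sum of currents leaving = 0; resistances in Ω):
  Node 1: (V_1 - 5)/68 + (V_1 - 0)/1.6 + (V_1 - V_3)/1.5 = 0
  Node 3: (V_3 - V_1)/1.5 + (V_3 - 0)/110 = 0
Collecting terms (coefficients in siemens):
  1.306·V_1 - 0.6667·V_3 = 0.07353
  0.6758·V_3 - 0.6667·V_1 = 0
Determinant D = (1.306)(0.6758) - (-0.6667)(-0.6667) = 0.4383
V_1 = [(0.07353)(0.6758) - (-0.6667)(0)]/D = 0.1134 V
V_3 = [(1.306)(0) - (0.07353)(-0.6667)]/D = 0.1118 V
The requested potential is V_1 = 0.1134 V.

Final answer: V_1 = 0.1134 V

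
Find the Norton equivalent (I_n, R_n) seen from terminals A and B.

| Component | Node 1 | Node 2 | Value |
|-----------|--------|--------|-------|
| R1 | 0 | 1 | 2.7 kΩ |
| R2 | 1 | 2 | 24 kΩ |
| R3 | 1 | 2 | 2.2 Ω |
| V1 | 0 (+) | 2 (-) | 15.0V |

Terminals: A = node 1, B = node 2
Find the Thévenin equivalent first; then I_n = V_th/R_th and R_n = R_th.
Step 1 — V_th is the open-circuit voltage V_A - V_B (nothing connected across the terminals).
Nodal analysis, taking node 2 as the 0 V reference.
Source V1 fixes V_0 = 15 V.
KCL at each unknown node (sum of currents leaving = 0; resistances in Ω):
  Node 1: (V_1 - 15)/2700 + (V_1 - 0)/24000 + (V_1 - 0)/2.2 = 0
Collecting terms: 0.455 × V_1 = 0.005556  =>  V_1 = 0.01221 V
V_th = V_1 - V_2 = 0.01221 - 0 = 0.01221 V
Step 2 — R_th: zero the source — replace V1 by a short circuit (node 2 merges into node 0) — and find the resistance seen between A (node 1) and B (node 0).
Reduce the network between node 1 (A) and node 0 (B) by series/parallel combination:
  Rp1 = R1 ‖ R2 ‖ R3 (parallel, all between nodes 0 and 1) = 1/(1/2700 + 1/24000 + 1/2.2) = 2.198 Ω
R_th = 2.198 Ω
I_n = V_th/R_th = 0.01221/2.198 = 0.005556 A, and R_n = R_th = 2.198 Ω

Final answer: I_n = 0.005556 A, R_n = 2.198 Ω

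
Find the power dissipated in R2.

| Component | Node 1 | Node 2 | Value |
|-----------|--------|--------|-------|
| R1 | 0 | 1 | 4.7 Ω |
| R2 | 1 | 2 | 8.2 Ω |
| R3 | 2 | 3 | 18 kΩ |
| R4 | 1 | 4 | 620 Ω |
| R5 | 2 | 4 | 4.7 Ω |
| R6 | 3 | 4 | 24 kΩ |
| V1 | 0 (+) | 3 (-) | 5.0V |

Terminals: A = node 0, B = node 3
Nodal analysis, taking node 3 as the 0 V reference.
Source V1 fixes V_0 = 5 V.
KCL at each unknown node (sum of currents leaving = 0; resistances in Ω):
  Node 1: (V_1 - 5)/4.7 + (V_1 - V_2)/8.2 + (V_1 - V_4)/620 = 0
  Node 2: (V_2 - V_1)/8.2 + (V_2 - 0)/18000 + (V_2 - V_4)/4.7 = 0
  Node 4: (V_4 - V_1)/620 + (V_4 - V_2)/4.7 + (V_4 - 0)/24000 = 0
Collecting terms (coefficients in siemens):
  0.3363·V_1 - 0.122·V_2 - 0.001613·V_4 = 1.064
  0.3348·V_2 - 0.122·V_1 - 0.2128·V_4 = 0
  0.2144·V_4 - 0.001613·V_1 - 0.2128·V_2 = 0
Solving these 3 simultaneous equations (Gaussian elimination) gives:
  V_1 = 4.998 V, V_2 = 4.994 V, V_4 = 4.993 V
I_R2 = (V_1 - V_2)/R2 = (4.998 - 4.994)/8.2 = 0.0004776 A
P_R2 = I_R2² × R2 = (0.0004776)² × 8.2 = 0.000001871 W

Final answer: 1.871e-06 W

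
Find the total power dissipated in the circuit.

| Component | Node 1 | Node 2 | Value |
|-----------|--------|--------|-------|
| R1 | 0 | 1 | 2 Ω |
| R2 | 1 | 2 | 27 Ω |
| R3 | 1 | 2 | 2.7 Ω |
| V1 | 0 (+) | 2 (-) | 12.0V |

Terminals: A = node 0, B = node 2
Nodal analysis, taking node 2 as the 0 V reference.
Source V1 fixes V_0 = 12 V.
KCL at each unknown node (sum of currents leaving = 0; resistances in Ω):
  Node 1: (V_1 - 12)/2 + (V_1 - 0)/27 + (V_1 - 0)/2.7 = 0
Collecting terms: 0.9074 × V_1 = 6  =>  V_1 = 6.612 V
Power in each resistor, P = (ΔV)²/R:
  P_R1 = (12 - 6.612)²/2 = 14.51 W
  P_R2 = (6.612 - 0)²/27 = 1.619 W
  P_R3 = (6.612 - 0)²/2.7 = 16.19 W
P_total = P_R1 + P_R2 + P_R3 = 32.33 W

Final answer: 32.33 W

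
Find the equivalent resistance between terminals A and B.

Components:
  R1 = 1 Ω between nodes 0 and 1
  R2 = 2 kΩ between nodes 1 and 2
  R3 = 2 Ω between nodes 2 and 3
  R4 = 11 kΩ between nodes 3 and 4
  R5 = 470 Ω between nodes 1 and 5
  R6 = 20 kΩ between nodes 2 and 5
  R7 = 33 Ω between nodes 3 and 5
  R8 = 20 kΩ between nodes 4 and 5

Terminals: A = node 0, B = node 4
The network is not a plain series/parallel combination. Inject a 1 A test current into terminal A (node 0) and return it from terminal B (node 4); then R_eq = V_A / (1 A).
Nodal analysis, taking node 4 as the 0 V reference.
Current source I_test pushes 1 A into node 0 and draws it out of node 4.
KCL at each unknown node (sum of currents leaving = 0; resistances in Ω):
  Node 0: (V_0 - V_1)/1 - 1 = 0
  Node 1: (V_1 - V_0)/1 + (V_1 - V_2)/2000 + (V_1 - V_5)/470 = 0
  Node 2: (V_2 - V_1)/2000 + (V_2 - V_3)/2 + (V_2 - V_5)/20000 = 0
  Node 3: (V_3 - V_2)/2 + (V_3 - 0)/11000 + (V_3 - V_5)/33 = 0
  Node 5: (V_5 - V_1)/470 + (V_5 - V_2)/20000 + (V_5 - V_3)/33 + (V_5 - 0)/20000 = 0
Collecting terms (coefficients in siemens):
  1·V_0 - 1·V_1 = 1
  1.003·V_1 - 1·V_0 - 0.0005·V_2 - 0.002128·V_5 = 0
  0.5005·V_2 - 0.0005·V_1 - 0.5·V_3 - 0.00005·V_5 = 0
  0.5304·V_3 - 0.5·V_2 - 0.0303·V_5 = 0
  0.03253·V_5 - 0.002128·V_1 - 0.00005·V_2 - 0.0303·V_3 = 0
Solving these 5 simultaneous equations (Gaussian elimination) gives:
  V_0 = 7485 V, V_1 = 7484 V, V_2 = 7092 V, V_3 = 7092 V
  V_5 = 7106 V
R_eq = V_0 / 1 A = 7485 Ω = 7.485 kΩ

Final answer: 7.485 kΩ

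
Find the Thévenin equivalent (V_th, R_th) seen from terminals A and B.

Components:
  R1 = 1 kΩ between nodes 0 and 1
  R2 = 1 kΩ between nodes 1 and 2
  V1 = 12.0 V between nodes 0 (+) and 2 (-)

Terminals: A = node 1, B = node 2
Step 1 — V_th is the open-circuit voltage V_A - V_B (nothing connected across the terminals).
Nodal analysis, taking node 2 as the 0 V reference.
Source V1 fixes V_0 = 12 V.
KCL at each unknown node (sum of currents leaving = 0; resistances in Ω):
  Node 1: (V_1 - 12)/1000 + (V_1 - 0)/1000 = 0
Collecting terms: 0.002 × V_1 = 0.012  =>  V_1 = 6 V
V_th = V_1 - V_2 = 6 - 0 = 6 V
Step 2 — R_th: zero the source — replace V1 by a short circuit (node 2 merges into node 0) — and find the resistance seen between A (node 1) and B (node 0).
Reduce the network between node 1 (A) and node 0 (B) by series/parallel combination:
  Rp1 = R1 ‖ R2 (parallel, both between nodes 0 and 1) = 1/(1/1000 + 1/1000) = 500 Ω
R_th = 500 Ω

Final answer: V_th = 6 V, R_th = 500 Ω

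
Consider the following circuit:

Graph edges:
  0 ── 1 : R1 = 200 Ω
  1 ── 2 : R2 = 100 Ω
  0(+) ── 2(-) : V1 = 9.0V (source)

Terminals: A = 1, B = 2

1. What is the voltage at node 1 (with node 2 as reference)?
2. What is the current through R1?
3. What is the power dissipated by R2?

Nodal analysis, taking node 2 as the 0 V reference.
Source V1 fixes V_0 = 9 V.
KCL at each unknown node (sum of currents leaving = 0; resistances in Ω):
  Node 1: (V_1 - 9)/200 + (V_1 - 0)/100 = 0
Collecting terms: 0.015 × V_1 = 0.045  =>  V_1 = 3 V
Part 1:
  Read off the nodal solution: V_1 = 3 V
Part 2:
  I_R1 = (V_0 - V_1)/R1 = (9 - 3)/200 = 0.03 A
  Magnitude: I_R1 = 0.03 A
Part 3:
  I_R2 = (V_1 - V_2)/R2 = (3 - 0)/100 = 0.03 A
  P_R2 = I_R2² × R2 = (0.03)² × 100 = 0.09 W

Final answers:
1. V_1 = 3 V
2. I_R1 = 0.03 A
3. P_R2 = 0.09 W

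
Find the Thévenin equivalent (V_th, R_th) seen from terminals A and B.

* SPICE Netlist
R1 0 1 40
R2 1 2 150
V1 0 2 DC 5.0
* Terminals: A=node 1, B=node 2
Step 1 — V_th is the open-circuit voltage V_A - V_B (nothing connected across the terminals).
Nodal analysis, taking node 2 as the 0 V reference.
Source V1 fixes V_0 = 5 V.
KCL at each unknown node (sum of currents leaving = 0; resistances in Ω):
  Node 1: (V_1 - 5)/40 + (V_1 - 0)/150 = 0
Collecting terms: 0.03167 × V_1 = 0.125  =>  V_1 = 3.947 V
V_th = V_1 - V_2 = 3.947 - 0 = 3.947 V
Step 2 — R_th: zero the source — replace V1 by a short circuit (node 2 merges into node 0) — and find the resistance seen between A (node 1) and B (node 0).
Reduce the network between node 1 (A) and node 0 (B) by series/parallel combination:
  Rp1 = R1 ‖ R2 (parallel, both between nodes 0 and 1) = 1/(1/40 + 1/150) = 31.58 Ω
R_th = 31.58 Ω

Final answer: V_th = 3.947 V, R_th = 31.58 Ω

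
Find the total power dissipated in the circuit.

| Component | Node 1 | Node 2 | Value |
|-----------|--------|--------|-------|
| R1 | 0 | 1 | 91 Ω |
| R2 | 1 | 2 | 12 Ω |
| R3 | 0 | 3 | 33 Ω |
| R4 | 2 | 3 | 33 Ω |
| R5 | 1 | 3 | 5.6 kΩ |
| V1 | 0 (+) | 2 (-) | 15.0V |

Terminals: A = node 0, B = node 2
Nodal analysis, taking node 2 as the 0 V reference.
Source V1 fixes V_0 = 15 V.
KCL at each unknown node (sum of currents leaving = 0; resistances in Ω):
  Node 1: (V_1 - 15)/91 + (V_1 - 0)/12 + (V_1 - V_3)/5600 = 0
  Node 3: (V_3 - 15)/33 + (V_3 - 0)/33 + (V_3 - V_1)/5600 = 0
Collecting terms (coefficients in siemens):
  0.0945·V_1 - 0.0001786·V_3 = 0.1648
  0.06078·V_3 - 0.0001786·V_1 = 0.4545
Determinant D = (0.0945)(0.06078) - (-0.0001786)(-0.0001786) = 0.005744
V_1 = [(0.1648)(0.06078) - (-0.0001786)(0.4545)]/D = 1.758 V
V_3 = [(0.0945)(0.4545) - (0.1648)(-0.0001786)]/D = 7.483 V
Power in each resistor, P = (ΔV)²/R:
  P_R1 = (15 - 1.758)²/91 = 1.927 W
  P_R2 = (1.758 - 0)²/12 = 0.2577 W
  P_R3 = (15 - 7.483)²/33 = 1.712 W
  P_R4 = (0 - 7.483)²/33 = 1.697 W
  P_R5 = (1.758 - 7.483)²/5600 = 0.005852 W
P_total = P_R1 + P_R2 + P_R3 + P_R4 + P_R5 = 5.599 W

Final answer: 5.599 W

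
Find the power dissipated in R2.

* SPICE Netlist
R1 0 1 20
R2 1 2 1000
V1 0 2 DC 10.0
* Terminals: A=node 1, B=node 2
Nodal analysis, taking node 2 as the 0 V reference.
Source V1 fixes V_0 = 10 V.
KCL at each unknown node (sum of currents leaving = 0; resistances in Ω):
  Node 1: (V_1 - 10)/20 + (V_1 - 0)/1000 = 0
Collecting terms: 0.051 × V_1 = 0.5  =>  V_1 = 9.804 V
I_R2 = (V_1 - V_2)/R2 = (9.804 - 0)/1000 = 0.009804 A
P_R2 = I_R2² × R2 = (0.009804)² × 1000 = 0.09612 W

Final answer: 0.09612 W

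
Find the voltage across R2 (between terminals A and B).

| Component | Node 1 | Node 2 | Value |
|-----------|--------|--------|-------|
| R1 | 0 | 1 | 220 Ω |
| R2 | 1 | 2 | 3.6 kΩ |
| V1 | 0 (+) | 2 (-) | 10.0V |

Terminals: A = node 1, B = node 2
R1 and R2 are in series across V1 (node 0 → node 1 → node 2), and the output A–B is taken across R2, so this is a voltage divider.
Series current: I = V1/(R1 + R2) = 10/(220 + 3600) = 10/3820 = 0.002618 A
V_R2 = I × R2 = V1 × R2/(R1 + R2) = 10 × 3600/3820 = 9.424 V

Final answer: 9.424 V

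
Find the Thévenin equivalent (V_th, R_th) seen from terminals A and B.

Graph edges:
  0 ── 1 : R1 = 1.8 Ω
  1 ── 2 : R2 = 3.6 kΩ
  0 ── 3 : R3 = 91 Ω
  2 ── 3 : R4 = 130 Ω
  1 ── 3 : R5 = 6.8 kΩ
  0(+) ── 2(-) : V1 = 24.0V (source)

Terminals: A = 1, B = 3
Step 1 — V_th is the open-circuit voltage V_A - V_B (nothing connected across the terminals).
Nodal analysis, taking node 2 as the 0 V reference.
Source V1 fixes V_0 = 24 V.
KCL at each unknown node (sum of currents leaving = 0; resistances in Ω):
  Node 1: (V_1 - 24)/1.8 + (V_1 - 0)/3600 + (V_1 - V_3)/6800 = 0
  Node 3: (V_3 - 24)/91 + (V_3 - 0)/130 + (V_3 - V_1)/6800 = 0
Collecting terms (coefficients in siemens):
  0.556·V_1 - 0.0001471·V_3 = 13.33
  0.01883·V_3 - 0.0001471·V_1 = 0.2637
Determinant D = (0.556)(0.01883) - (-0.0001471)(-0.0001471) = 0.01047
V_1 = [(13.33)(0.01883) - (-0.0001471)(0.2637)]/D = 23.99 V
V_3 = [(0.556)(0.2637) - (13.33)(-0.0001471)]/D = 14.19 V
V_th = V_1 - V_3 = 23.99 - 14.19 = 9.791 V
Step 2 — R_th: zero the source — replace V1 by a short circuit (node 2 merges into node 0) — and find the resistance seen between A (node 1) and B (node 3).
Reduce the network between node 1 (A) and node 3 (B) by series/parallel combination:
  Rp1 = R1 ‖ R2 (parallel, both between nodes 0 and 1) = 1/(1/1.8 + 1/3600) = 1.799 Ω
  Rp2 = R3 ‖ R4 (parallel, both between nodes 0 and 3) = 1/(1/91 + 1/130) = 53.53 Ω
  Rs1 = Rp1 + Rp2 (series, joined only at node 0) = 1.799 + 53.53 = 55.33 Ω
  Rp3 = R5 ‖ Rs1 (parallel, both between nodes 1 and 3) = 1/(1/6800 + 1/55.33) = 54.88 Ω
R_th = 54.88 Ω

Final answer: V_th = 9.791 V, R_th = 54.88 Ω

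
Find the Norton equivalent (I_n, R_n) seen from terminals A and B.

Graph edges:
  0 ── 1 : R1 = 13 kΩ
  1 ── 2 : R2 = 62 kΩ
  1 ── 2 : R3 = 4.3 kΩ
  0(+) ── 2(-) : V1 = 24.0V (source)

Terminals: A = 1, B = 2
Find the Thévenin equivalent first; then I_n = V_th/R_th and R_n = R_th.
Step 1 — V_th is the open-circuit voltage V_A - V_B (nothing connected across the terminals).
Nodal analysis, taking node 2 as the 0 V reference.
Source V1 fixes V_0 = 24 V.
KCL at each unknown node (sum of currents leaving = 0; resistances in Ω):
  Node 1: (V_1 - 24)/13000 + (V_1 - 0)/62000 + (V_1 - 0)/4300 = 0
Collecting terms: 0.0003256 × V_1 = 0.001846  =>  V_1 = 5.67 V
V_th = V_1 - V_2 = 5.67 - 0 = 5.67 V
Step 2 — R_th: zero the source — replace V1 by a short circuit (node 2 merges into node 0) — and find the resistance seen between A (node 1) and B (node 0).
Reduce the network between node 1 (A) and node 0 (B) by series/parallel combination:
  Rp1 = R1 ‖ R2 ‖ R3 (parallel, all between nodes 0 and 1) = 1/(1/13000 + 1/62000 + 1/4300) = 3071 Ω
R_th = 3.071 kΩ
I_n = V_th/R_th = 5.67/3071 = 0.001846 A, and R_n = R_th = 3.071 kΩ

Final answer: I_n = 0.001846 A, R_n = 3.071 kΩ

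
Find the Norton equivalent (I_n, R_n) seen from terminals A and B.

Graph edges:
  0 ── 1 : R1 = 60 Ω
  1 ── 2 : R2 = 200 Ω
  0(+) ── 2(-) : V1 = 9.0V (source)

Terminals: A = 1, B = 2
Find the Thévenin equivalent first; then I_n = V_th/R_th and R_n = R_th.
Step 1 — V_th is the open-circuit voltage V_A - V_B (nothing connected across the terminals).
Nodal analysis, taking node 2 as the 0 V reference.
Source V1 fixes V_0 = 9 V.
KCL at each unknown node (sum of currents leaving = 0; resistances in Ω):
  Node 1: (V_1 - 9)/60 + (V_1 - 0)/200 = 0
Collecting terms: 0.02167 × V_1 = 0.15  =>  V_1 = 6.923 V
V_th = V_1 - V_2 = 6.923 - 0 = 6.923 V
Step 2 — R_th: zero the source — replace V1 by a short circuit (node 2 merges into node 0) — and find the resistance seen between A (node 1) and B (node 0).
Reduce the network between node 1 (A) and node 0 (B) by series/parallel combination:
  Rp1 = R1 ‖ R2 (parallel, both between nodes 0 and 1) = 1/(1/60 + 1/200) = 46.15 Ω
R_th = 46.15 Ω
I_n = V_th/R_th = 6.923/46.15 = 0.15 A, and R_n = R_th = 46.15 Ω

Final answer: I_n = 0.15 A, R_n = 46.15 Ω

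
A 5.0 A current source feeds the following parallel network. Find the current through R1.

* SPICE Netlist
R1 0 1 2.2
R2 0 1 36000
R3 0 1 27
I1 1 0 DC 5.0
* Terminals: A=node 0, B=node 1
All resistors sit directly between nodes 0 and 1, so they are in parallel and share one voltage V; the full source current 5 A splits among them.
1/R_par = 1/2.2 + 1/36000 + 1/27 = 0.4916 S  =>  R_par = 2.034 Ω
V = I × R_par = 5 × 2.034 = 10.17 V
I_R1 = V/R1 = 10.17/2.2 = 4.623 A

Final answer: 4.623 A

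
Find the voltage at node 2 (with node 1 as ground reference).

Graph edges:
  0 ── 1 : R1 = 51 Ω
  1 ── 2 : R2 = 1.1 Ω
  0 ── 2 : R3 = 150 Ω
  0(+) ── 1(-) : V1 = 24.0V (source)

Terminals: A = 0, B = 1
Nodal analysis, taking node 1 as the 0 V reference.
Source V1 fixes V_0 = 24 V.
KCL at each unknown node (sum of currents leaving = 0; resistances in Ω):
  Node 2: (V_2 - 0)/1.1 + (V_2 - 24)/150 = 0
Collecting terms: 0.9158 × V_2 = 0.16  =>  V_2 = 0.1747 V
The requested potential is V_2 = 0.1747 V.

Final answer: V_2 = 0.1747 V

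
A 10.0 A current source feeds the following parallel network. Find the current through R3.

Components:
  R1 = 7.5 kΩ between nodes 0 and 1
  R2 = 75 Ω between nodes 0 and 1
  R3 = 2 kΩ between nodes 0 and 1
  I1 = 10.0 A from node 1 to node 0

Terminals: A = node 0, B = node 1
All resistors sit directly between nodes 0 and 1, so they are in parallel and share one voltage V; the full source current 10 A splits among them.
1/R_par = 1/7500 + 1/75 + 1/2000 = 0.01397 S  =>  R_par = 71.6 Ω
V = I × R_par = 10 × 71.6 = 716 V
I_R3 = V/R3 = 716/2000 = 0.358 A

Final answer: 0.358 A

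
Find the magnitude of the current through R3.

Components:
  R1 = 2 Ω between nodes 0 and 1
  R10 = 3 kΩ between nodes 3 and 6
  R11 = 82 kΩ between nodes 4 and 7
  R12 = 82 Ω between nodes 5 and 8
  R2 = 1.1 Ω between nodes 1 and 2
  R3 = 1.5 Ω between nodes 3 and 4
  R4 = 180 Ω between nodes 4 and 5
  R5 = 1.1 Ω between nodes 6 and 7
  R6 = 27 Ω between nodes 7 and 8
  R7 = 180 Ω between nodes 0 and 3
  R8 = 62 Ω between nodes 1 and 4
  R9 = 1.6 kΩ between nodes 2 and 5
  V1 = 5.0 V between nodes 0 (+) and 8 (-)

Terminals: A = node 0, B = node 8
Nodal analysis, taking node 8 as the 0 V reference.
Source V1 fixes V_0 = 5 V.
KCL at each unknown node (sum of currents leaving = 0; resistances in Ω):
  Node 1: (V_1 - 5)/2 + (V_1 - V_2)/1.1 + (V_1 - V_4)/62 = 0
  Node 2: (V_2 - V_1)/1.1 + (V_2 - V_5)/1600 = 0
  Node 3: (V_3 - V_4)/1.5 + (V_3 - 5)/180 + (V_3 - V_6)/3000 = 0
  Node 4: (V_4 - V_3)/1.5 + (V_4 - V_5)/180 + (V_4 - V_1)/62 + (V_4 - V_7)/82000 = 0
  Node 5: (V_5 - V_4)/180 + (V_5 - V_2)/1600 + (V_5 - 0)/82 = 0
  Node 6: (V_6 - V_7)/1.1 + (V_6 - V_3)/3000 = 0
  Node 7: (V_7 - V_6)/1.1 + (V_7 - 0)/27 + (V_7 - V_4)/82000 = 0
Collecting terms (coefficients in siemens):
  1.425·V_1 - 0.9091·V_2 - 0.01613·V_4 = 2.5
  0.9097·V_2 - 0.9091·V_1 - 0.000625·V_5 = 0
  0.6726·V_3 - 0.6667·V_4 - 0.0003333·V_6 = 0.02778
  0.6884·V_4 - 0.01613·V_1 - 0.6667·V_3 - 0.005556·V_5 - 0.0000122·V_7 = 0
  0.01838·V_5 - 0.000625·V_2 - 0.005556·V_4 = 0
  0.9094·V_6 - 0.0003333·V_3 - 0.9091·V_7 = 0
  0.9461·V_7 - 0.0000122·V_4 - 0.9091·V_6 = 0
Solving these 7 simultaneous equations (Gaussian elimination) gives:
  V_1 = 4.971 V, V_2 = 4.968 V, V_3 = 4.207 V, V_4 = 4.203 V
  V_5 = 1.44 V, V_6 = 0.0404 V, V_7 = 0.03887 V
I_R3 = (V_3 - V_4)/R3 = (4.207 - 4.203)/1.5 = 0.003015 A
|I_R3| = 0.003015 A

Final answer: |I_R3| = 0.003015 A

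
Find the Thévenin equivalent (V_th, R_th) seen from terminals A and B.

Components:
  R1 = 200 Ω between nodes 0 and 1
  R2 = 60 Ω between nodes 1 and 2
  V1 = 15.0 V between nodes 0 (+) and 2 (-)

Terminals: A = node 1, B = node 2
Step 1 — V_th is the open-circuit voltage V_A - V_B (nothing connected across the terminals).
Nodal analysis, taking node 2 as the 0 V reference.
Source V1 fixes V_0 = 15 V.
KCL at each unknown node (sum of currents leaving = 0; resistances in Ω):
  Node 1: (V_1 - 15)/200 + (V_1 - 0)/60 = 0
Collecting terms: 0.02167 × V_1 = 0.075  =>  V_1 = 3.462 V
V_th = V_1 - V_2 = 3.462 - 0 = 3.462 V
Step 2 — R_th: zero the source — replace V1 by a short circuit (node 2 merges into node 0) — and find the resistance seen between A (node 1) and B (node 0).
Reduce the network between node 1 (A) and node 0 (B) by series/parallel combination:
  Rp1 = R1 ‖ R2 (parallel, both between nodes 0 and 1) = 1/(1/200 + 1/60) = 46.15 Ω
R_th = 46.15 Ω

Final answer: V_th = 3.462 V, R_th = 46.15 Ω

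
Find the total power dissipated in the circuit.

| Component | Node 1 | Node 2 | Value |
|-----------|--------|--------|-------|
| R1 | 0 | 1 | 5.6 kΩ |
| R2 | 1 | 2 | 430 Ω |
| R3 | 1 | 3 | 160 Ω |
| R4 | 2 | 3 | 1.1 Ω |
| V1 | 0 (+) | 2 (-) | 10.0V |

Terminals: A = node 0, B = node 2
Nodal analysis, taking node 2 as the 0 V reference.
Source V1 fixes V_0 = 10 V.
KCL at each unknown node (sum of currents leaving = 0; resistances in Ω):
  Node 1: (V_1 - 10)/5600 + (V_1 - 0)/430 + (V_1 - V_3)/160 = 0
  Node 3: (V_3 - V_1)/160 + (V_3 - 0)/1.1 = 0
Collecting terms (coefficients in siemens):
  0.008754·V_1 - 0.00625·V_3 = 0.001786
  0.9153·V_3 - 0.00625·V_1 = 0
Determinant D = (0.008754)(0.9153) - (-0.00625)(-0.00625) = 0.007974
V_1 = [(0.001786)(0.9153) - (-0.00625)(0)]/D = 0.205 V
V_3 = [(0.008754)(0) - (0.001786)(-0.00625)]/D = 0.0014 V
Power in each resistor, P = (ΔV)²/R:
  P_R1 = (10 - 0.205)²/5600 = 0.01713 W
  P_R2 = (0.205 - 0)²/430 = 0.00009772 W
  P_R3 = (0.205 - 0.0014)²/160 = 0.000259 W
  P_R4 = (0 - 0.0014)²/1.1 = 0.000001781 W
P_total = P_R1 + P_R2 + P_R3 + P_R4 = 0.01749 W

Final answer: 0.01749 W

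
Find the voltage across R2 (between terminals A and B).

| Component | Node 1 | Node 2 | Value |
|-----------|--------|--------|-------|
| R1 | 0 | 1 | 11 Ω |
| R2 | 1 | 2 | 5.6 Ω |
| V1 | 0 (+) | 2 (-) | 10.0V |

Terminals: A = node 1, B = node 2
R1 and R2 are in series across V1 (node 0 → node 1 → node 2), and the output A–B is taken across R2, so this is a voltage divider.
Series current: I = V1/(R1 + R2) = 10/(11 + 5.6) = 10/16.6 = 0.6024 A
V_R2 = I × R2 = V1 × R2/(R1 + R2) = 10 × 5.6/16.6 = 3.373 V

Final answer: 3.373 V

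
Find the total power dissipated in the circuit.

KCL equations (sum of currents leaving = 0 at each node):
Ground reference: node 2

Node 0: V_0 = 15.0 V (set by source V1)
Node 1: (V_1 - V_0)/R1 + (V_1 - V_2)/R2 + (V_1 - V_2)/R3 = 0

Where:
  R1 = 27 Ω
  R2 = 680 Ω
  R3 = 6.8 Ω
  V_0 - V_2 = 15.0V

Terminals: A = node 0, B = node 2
Nodal analysis, taking node 2 as the 0 V reference.
Source V1 fixes V_0 = 15 V.
KCL at each unknown node (sum of currents leaving = 0; resistances in Ω):
  Node 1: (V_1 - 15)/27 + (V_1 - 0)/680 + (V_1 - 0)/6.8 = 0
Collecting terms: 0.1856 × V_1 = 0.5556  =>  V_1 = 2.994 V
Power in each resistor, P = (ΔV)²/R:
  P_R1 = (15 - 2.994)²/27 = 5.339 W
  P_R2 = (2.994 - 0)²/680 = 0.01318 W
  P_R3 = (2.994 - 0)²/6.8 = 1.318 W
P_total = P_R1 + P_R2 + P_R3 = 6.67 W

Final answer: 6.67 W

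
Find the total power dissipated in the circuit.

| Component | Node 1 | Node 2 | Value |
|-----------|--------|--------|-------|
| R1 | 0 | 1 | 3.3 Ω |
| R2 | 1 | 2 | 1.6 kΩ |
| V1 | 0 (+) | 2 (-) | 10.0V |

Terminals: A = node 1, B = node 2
Nodal analysis, taking node 2 as the 0 V reference.
Source V1 fixes V_0 = 10 V.
KCL at each unknown node (sum of currents leaving = 0; resistances in Ω):
  Node 1: (V_1 - 10)/3.3 + (V_1 - 0)/1600 = 0
Collecting terms: 0.3037 × V_1 = 3.03  =>  V_1 = 9.979 V
Power in each resistor, P = (ΔV)²/R:
  P_R1 = (10 - 9.979)²/3.3 = 0.0001284 W
  P_R2 = (9.979 - 0)²/1600 = 0.06224 W
P_total = P_R1 + P_R2 = 0.06237 W

Final answer: 0.06237 W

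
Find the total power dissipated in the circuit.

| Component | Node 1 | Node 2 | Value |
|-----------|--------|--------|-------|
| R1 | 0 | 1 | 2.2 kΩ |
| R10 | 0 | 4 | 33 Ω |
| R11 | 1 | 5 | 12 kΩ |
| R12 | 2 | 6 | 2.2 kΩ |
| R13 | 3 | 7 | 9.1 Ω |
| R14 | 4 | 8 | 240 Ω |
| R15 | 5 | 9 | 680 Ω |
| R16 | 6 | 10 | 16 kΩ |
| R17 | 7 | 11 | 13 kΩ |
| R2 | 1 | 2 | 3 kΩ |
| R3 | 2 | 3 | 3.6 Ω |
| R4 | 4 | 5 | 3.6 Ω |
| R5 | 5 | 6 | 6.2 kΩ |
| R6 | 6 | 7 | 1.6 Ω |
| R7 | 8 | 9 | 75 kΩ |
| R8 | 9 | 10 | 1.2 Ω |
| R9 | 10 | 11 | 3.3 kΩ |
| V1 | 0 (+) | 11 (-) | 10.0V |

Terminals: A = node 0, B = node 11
Nodal analysis, taking node 11 as the 0 V reference.
Source V1 fixes V_0 = 10 V.
KCL at each unknown node (sum of currents leaving = 0; resistances in Ω):
  Node 1: (V_1 - 10)/2200 + (V_1 - V_2)/3000 + (V_1 - V_5)/12000 = 0
  Node 2: (V_2 - V_1)/3000 + (V_2 - V_3)/3.6 + (V_2 - V_6)/2200 = 0
  Node 3: (V_3 - V_2)/3.6 + (V_3 - V_7)/9.1 = 0
  Node 4: (V_4 - V_5)/3.6 + (V_4 - 10)/33 + (V_4 - V_8)/240 = 0
  Node 5: (V_5 - V_4)/3.6 + (V_5 - V_6)/6200 + (V_5 - V_1)/12000 + (V_5 - V_9)/680 = 0
  Node 6: (V_6 - V_5)/6200 + (V_6 - V_7)/1.6 + (V_6 - V_2)/2200 + (V_6 - V_10)/16000 = 0
  Node 7: (V_7 - V_6)/1.6 + (V_7 - V_3)/9.1 + (V_7 - 0)/13000 = 0
  Node 8: (V_8 - V_9)/75000 + (V_8 - V_4)/240 = 0
  Node 9: (V_9 - V_8)/75000 + (V_9 - V_10)/1.2 + (V_9 - V_5)/680 = 0
  Node 10: (V_10 - V_9)/1.2 + (V_10 - 0)/3300 + (V_10 - V_6)/16000 = 0
Collecting terms (coefficients in siemens):
  0.0008712·V_1 - 0.0003333·V_2 - 0.00008333·V_5 = 0.004545
  0.2786·V_2 - 0.0003333·V_1 - 0.2778·V_3 - 0.0004545·V_6 = 0
  0.3877·V_3 - 0.2778·V_2 - 0.1099·V_7 = 0
  0.3122·V_4 - 0.2778·V_5 - 0.004167·V_8 = 0.303
  0.2795·V_5 - 0.00008333·V_1 - 0.2778·V_4 - 0.0001613·V_6 - 0.001471·V_9 = 0
  0.6257·V_6 - 0.0004545·V_2 - 0.0001613·V_5 - 0.625·V_7 - 0.0000625·V_10 = 0
  0.735·V_7 - 0.1099·V_3 - 0.625·V_6 = 0
  0.00418·V_8 - 0.004167·V_4 - 0.00001333·V_9 = 0
  0.8348·V_9 - 0.001471·V_5 - 0.00001333·V_8 - 0.8333·V_10 = 0
  0.8337·V_10 - 0.0000625·V_6 - 0.8333·V_9 = 0
Solving these 10 simultaneous equations (Gaussian elimination) gives:
  V_1 = 9.311 V, V_2 = 8.225 V, V_3 = 8.223 V, V_4 = 9.907 V
  V_5 = 9.897 V, V_6 = 8.22 V, V_7 = 8.22 V, V_8 = 9.902 V
  V_9 = 8.22 V, V_10 = 8.217 V
Power in each resistor, P = (ΔV)²/R:
  P_R1 = (10 - 9.311)²/2200 = 0.0002159 W
  P_R2 = (9.311 - 8.225)²/3000 = 0.0003933 W
  P_R3 = (8.225 - 8.223)²/3.6 = 0.0000004671 W
  P_R4 = (9.907 - 9.897)²/3.6 = 0.00002795 W
  P_R5 = (9.897 - 8.22)²/6200 = 0.0004535 W
  P_R6 = (8.22 - 8.22)²/1.6 = 0.0000001185 W
  P_R7 = (9.902 - 8.22)²/75000 = 0.00003774 W
  P_R8 = (8.22 - 8.217)²/1.2 = 0.000007438 W
  P_R9 = (8.217 - 0)²/3300 = 0.02046 W
  P_R10 = (10 - 9.907)²/33 = 0.0002604 W
  P_R11 = (9.311 - 9.897)²/12000 = 0.00002865 W
  P_R12 = (8.225 - 8.22)²/2200 = 0.000000007788 W
  P_R13 = (8.223 - 8.22)²/9.1 = 0.000001181 W
  P_R14 = (9.907 - 9.902)²/240 = 0.0000001208 W
  P_R15 = (9.897 - 8.22)²/680 = 0.004139 W
  P_R16 = (8.22 - 8.217)²/16000 = 0.0000000009361 W
  P_R17 = (8.22 - 0)²/13000 = 0.005198 W
P_total = P_R1 + P_R2 + P_R3 + P_R4 + P_R5 + P_R6 + P_R7 + P_R8 + P_R9 + P_R10 + P_R11 + P_R12 + P_R13 + P_R14 + P_R15 + P_R16 + P_R17 = 0.03122 W

Final answer: 0.03122 W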